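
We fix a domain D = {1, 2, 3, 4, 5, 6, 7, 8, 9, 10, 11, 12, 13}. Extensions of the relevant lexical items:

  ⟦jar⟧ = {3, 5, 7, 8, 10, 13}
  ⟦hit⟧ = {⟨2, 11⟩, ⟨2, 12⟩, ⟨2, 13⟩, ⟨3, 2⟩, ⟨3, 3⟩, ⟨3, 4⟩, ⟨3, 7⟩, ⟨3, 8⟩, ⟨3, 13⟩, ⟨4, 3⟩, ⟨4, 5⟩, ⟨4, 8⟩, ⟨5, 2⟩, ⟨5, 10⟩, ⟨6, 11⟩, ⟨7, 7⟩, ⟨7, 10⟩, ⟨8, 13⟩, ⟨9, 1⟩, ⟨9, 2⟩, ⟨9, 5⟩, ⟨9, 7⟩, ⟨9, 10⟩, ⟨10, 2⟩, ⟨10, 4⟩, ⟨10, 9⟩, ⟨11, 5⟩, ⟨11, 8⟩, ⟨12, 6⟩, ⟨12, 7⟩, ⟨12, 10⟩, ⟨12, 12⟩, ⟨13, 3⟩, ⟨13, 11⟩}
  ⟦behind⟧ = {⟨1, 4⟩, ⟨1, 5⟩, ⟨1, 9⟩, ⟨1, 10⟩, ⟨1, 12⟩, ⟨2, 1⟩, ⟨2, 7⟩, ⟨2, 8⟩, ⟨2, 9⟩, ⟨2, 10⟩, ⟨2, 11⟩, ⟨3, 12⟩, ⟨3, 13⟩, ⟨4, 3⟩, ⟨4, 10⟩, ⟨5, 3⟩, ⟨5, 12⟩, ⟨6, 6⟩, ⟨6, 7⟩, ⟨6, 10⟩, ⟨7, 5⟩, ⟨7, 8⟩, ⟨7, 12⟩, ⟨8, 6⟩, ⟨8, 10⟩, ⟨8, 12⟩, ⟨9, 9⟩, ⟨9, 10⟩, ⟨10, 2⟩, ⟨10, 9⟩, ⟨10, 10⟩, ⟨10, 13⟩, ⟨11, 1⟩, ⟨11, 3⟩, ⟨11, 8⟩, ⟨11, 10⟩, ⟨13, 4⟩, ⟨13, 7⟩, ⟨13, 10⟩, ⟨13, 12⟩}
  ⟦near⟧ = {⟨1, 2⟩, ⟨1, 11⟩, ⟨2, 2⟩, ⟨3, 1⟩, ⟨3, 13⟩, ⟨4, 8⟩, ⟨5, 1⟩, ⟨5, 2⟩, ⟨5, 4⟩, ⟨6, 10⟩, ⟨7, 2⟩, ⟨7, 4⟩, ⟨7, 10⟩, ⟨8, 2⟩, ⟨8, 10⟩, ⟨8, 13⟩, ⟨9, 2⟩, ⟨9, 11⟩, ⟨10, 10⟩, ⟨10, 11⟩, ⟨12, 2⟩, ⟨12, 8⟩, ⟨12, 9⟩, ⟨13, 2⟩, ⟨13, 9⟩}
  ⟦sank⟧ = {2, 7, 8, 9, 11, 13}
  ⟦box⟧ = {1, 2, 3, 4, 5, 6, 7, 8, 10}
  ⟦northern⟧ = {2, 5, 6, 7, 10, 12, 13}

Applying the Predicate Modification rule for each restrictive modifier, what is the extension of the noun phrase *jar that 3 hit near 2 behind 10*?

{8, 13}

⟦that 3 hit⟧ = {x : ⟨3, x⟩ ∈ ⟦hit⟧} = {2, 3, 4, 7, 8, 13}
⟦near 2⟧ = {x : ⟨x, 2⟩ ∈ ⟦near⟧} = {1, 2, 5, 7, 8, 9, 12, 13}
⟦behind 10⟧ = {x : ⟨x, 10⟩ ∈ ⟦behind⟧} = {1, 2, 4, 6, 8, 9, 10, 11, 13}
⟦jar⟧ = {3, 5, 7, 8, 10, 13}
… ∩ ⟦that 3 hit⟧ = {3, 5, 7, 8, 10, 13} ∩ {2, 3, 4, 7, 8, 13} = {3, 7, 8, 13}
… ∩ ⟦near 2⟧ = {3, 7, 8, 13} ∩ {1, 2, 5, 7, 8, 9, 12, 13} = {7, 8, 13}
… ∩ ⟦behind 10⟧ = {7, 8, 13} ∩ {1, 2, 4, 6, 8, 9, 10, 11, 13} = {8, 13}
So ⟦jar that 3 hit near 2 behind 10⟧ = {8, 13}.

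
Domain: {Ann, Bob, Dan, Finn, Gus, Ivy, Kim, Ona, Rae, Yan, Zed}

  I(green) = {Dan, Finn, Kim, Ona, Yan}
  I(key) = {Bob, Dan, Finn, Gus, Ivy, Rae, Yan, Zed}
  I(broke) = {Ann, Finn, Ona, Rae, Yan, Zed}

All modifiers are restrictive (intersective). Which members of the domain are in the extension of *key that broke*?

⟦that broke⟧ = ⟦broke⟧ = {Ann, Finn, Ona, Rae, Yan, Zed}
⟦key⟧ = {Bob, Dan, Finn, Gus, Ivy, Rae, Yan, Zed}
… ∩ ⟦that broke⟧ = {Bob, Dan, Finn, Gus, Ivy, Rae, Yan, Zed} ∩ {Ann, Finn, Ona, Rae, Yan, Zed} = {Finn, Rae, Yan, Zed}
So ⟦key that broke⟧ = {Finn, Rae, Yan, Zed}.

{Finn, Rae, Yan, Zed}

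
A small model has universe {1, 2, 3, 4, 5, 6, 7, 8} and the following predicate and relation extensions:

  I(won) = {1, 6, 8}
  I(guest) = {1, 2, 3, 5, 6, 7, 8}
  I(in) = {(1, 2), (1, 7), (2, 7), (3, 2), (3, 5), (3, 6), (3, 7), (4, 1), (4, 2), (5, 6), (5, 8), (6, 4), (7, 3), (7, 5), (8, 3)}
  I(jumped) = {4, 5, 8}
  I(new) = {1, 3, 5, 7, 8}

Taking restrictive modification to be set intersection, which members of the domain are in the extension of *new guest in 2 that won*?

{1}

⟦in 2⟧ = {x : ⟨x, 2⟩ ∈ ⟦in⟧} = {1, 3, 4}
⟦that won⟧ = ⟦won⟧ = {1, 6, 8}
⟦guest⟧ = {1, 2, 3, 5, 6, 7, 8}
… ∩ ⟦in 2⟧ = {1, 2, 3, 5, 6, 7, 8} ∩ {1, 3, 4} = {1, 3}
… ∩ ⟦that won⟧ = {1, 3} ∩ {1, 6, 8} = {1}
… ∩ ⟦new⟧ = {1} ∩ {1, 3, 5, 7, 8} = {1}
So ⟦new guest in 2 that won⟧ = {1}.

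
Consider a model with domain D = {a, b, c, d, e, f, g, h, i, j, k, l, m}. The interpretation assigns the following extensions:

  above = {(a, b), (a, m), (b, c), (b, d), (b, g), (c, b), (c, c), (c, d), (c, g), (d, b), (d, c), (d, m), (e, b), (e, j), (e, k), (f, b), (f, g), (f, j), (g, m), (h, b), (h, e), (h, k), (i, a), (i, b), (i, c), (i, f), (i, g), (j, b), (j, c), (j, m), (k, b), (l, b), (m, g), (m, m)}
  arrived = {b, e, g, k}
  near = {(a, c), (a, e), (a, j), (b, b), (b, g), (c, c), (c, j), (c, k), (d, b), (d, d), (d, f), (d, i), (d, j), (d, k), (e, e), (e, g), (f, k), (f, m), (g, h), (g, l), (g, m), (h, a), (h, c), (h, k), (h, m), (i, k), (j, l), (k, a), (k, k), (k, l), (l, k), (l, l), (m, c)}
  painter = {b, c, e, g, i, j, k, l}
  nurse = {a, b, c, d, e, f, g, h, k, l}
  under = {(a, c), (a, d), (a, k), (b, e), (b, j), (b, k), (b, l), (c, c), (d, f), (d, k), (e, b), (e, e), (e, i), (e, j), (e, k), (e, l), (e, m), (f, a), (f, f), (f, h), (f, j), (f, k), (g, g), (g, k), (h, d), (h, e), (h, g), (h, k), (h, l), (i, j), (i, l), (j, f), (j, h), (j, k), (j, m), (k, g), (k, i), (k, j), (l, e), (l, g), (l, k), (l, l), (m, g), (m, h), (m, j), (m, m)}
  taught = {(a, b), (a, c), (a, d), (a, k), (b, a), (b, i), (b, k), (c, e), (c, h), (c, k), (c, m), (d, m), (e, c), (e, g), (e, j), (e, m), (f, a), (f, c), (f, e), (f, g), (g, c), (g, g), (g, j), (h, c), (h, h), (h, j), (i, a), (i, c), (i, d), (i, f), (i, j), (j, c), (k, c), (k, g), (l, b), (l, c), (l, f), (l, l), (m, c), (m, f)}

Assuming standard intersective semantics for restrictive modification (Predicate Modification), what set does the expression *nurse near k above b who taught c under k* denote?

{f, h, l}

⟦near k⟧ = {x : ⟨x, k⟩ ∈ ⟦near⟧} = {c, d, f, h, i, k, l}
⟦above b⟧ = {x : ⟨x, b⟩ ∈ ⟦above⟧} = {a, c, d, e, f, h, i, j, k, l}
⟦who taught c⟧ = {x : ⟨x, c⟩ ∈ ⟦taught⟧} = {a, e, f, g, h, i, j, k, l, m}
⟦under k⟧ = {x : ⟨x, k⟩ ∈ ⟦under⟧} = {a, b, d, e, f, g, h, j, l}
⟦nurse⟧ = {a, b, c, d, e, f, g, h, k, l}
… ∩ ⟦near k⟧ = {a, b, c, d, e, f, g, h, k, l} ∩ {c, d, f, h, i, k, l} = {c, d, f, h, k, l}
… ∩ ⟦above b⟧ = {c, d, f, h, k, l} ∩ {a, c, d, e, f, h, i, j, k, l} = {c, d, f, h, k, l}
… ∩ ⟦who taught c⟧ = {c, d, f, h, k, l} ∩ {a, e, f, g, h, i, j, k, l, m} = {f, h, k, l}
… ∩ ⟦under k⟧ = {f, h, k, l} ∩ {a, b, d, e, f, g, h, j, l} = {f, h, l}
So ⟦nurse near k above b who taught c under k⟧ = {f, h, l}.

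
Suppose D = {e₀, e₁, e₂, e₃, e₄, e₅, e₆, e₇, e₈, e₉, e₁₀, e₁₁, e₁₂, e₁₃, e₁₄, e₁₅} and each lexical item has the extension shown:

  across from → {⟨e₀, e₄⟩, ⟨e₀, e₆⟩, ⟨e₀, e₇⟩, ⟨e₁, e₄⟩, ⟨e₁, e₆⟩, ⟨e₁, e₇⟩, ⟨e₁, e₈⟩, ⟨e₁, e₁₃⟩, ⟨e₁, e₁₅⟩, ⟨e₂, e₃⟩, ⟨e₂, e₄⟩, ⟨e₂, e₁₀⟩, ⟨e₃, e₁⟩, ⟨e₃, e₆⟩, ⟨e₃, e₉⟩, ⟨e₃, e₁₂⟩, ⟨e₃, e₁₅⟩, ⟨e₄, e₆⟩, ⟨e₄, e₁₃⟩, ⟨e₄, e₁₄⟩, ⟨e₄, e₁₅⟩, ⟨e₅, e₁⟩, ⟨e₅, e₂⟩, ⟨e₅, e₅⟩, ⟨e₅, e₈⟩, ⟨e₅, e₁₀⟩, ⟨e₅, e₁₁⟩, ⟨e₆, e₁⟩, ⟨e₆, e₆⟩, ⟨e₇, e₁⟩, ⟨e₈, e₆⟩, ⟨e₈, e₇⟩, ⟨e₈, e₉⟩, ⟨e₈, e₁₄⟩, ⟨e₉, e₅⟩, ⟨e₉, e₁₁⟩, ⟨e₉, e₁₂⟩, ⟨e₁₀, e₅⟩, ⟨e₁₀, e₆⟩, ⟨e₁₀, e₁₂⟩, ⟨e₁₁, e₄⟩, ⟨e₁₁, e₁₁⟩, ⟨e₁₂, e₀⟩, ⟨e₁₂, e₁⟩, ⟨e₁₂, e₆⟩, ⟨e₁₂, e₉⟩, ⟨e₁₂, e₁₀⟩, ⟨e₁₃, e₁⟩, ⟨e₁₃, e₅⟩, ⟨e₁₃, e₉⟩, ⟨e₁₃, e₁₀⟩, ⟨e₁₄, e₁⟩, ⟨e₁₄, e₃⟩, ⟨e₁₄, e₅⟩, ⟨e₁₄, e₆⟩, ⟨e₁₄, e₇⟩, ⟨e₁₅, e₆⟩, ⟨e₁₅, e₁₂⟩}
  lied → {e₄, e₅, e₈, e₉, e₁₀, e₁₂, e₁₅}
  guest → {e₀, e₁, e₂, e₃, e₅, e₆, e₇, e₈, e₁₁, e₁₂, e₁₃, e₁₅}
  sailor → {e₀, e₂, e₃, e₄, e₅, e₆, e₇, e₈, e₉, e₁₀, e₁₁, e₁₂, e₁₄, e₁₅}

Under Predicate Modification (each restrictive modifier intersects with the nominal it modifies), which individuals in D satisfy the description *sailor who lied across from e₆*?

⟦who lied⟧ = ⟦lied⟧ = {e₄, e₅, e₈, e₉, e₁₀, e₁₂, e₁₅}
⟦across from e₆⟧ = {x : ⟨x, e₆⟩ ∈ ⟦across from⟧} = {e₀, e₁, e₃, e₄, e₆, e₈, e₁₀, e₁₂, e₁₄, e₁₅}
⟦sailor⟧ = {e₀, e₂, e₃, e₄, e₅, e₆, e₇, e₈, e₉, e₁₀, e₁₁, e₁₂, e₁₄, e₁₅}
… ∩ ⟦who lied⟧ = {e₀, e₂, e₃, e₄, e₅, e₆, e₇, e₈, e₉, e₁₀, e₁₁, e₁₂, e₁₄, e₁₅} ∩ {e₄, e₅, e₈, e₉, e₁₀, e₁₂, e₁₅} = {e₄, e₅, e₈, e₉, e₁₀, e₁₂, e₁₅}
… ∩ ⟦across from e₆⟧ = {e₄, e₅, e₈, e₉, e₁₀, e₁₂, e₁₅} ∩ {e₀, e₁, e₃, e₄, e₆, e₈, e₁₀, e₁₂, e₁₄, e₁₅} = {e₄, e₈, e₁₀, e₁₂, e₁₅}
So ⟦sailor who lied across from e₆⟧ = {e₄, e₈, e₁₀, e₁₂, e₁₅}.

{e₄, e₈, e₁₀, e₁₂, e₁₅}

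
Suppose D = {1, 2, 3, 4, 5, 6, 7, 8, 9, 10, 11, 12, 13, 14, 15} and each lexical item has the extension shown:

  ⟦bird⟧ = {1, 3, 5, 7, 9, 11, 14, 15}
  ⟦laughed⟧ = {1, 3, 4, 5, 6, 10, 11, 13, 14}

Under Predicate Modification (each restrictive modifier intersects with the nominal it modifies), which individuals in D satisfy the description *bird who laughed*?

{1, 3, 5, 11, 14}

⟦who laughed⟧ = ⟦laughed⟧ = {1, 3, 4, 5, 6, 10, 11, 13, 14}
⟦bird⟧ = {1, 3, 5, 7, 9, 11, 14, 15}
… ∩ ⟦who laughed⟧ = {1, 3, 5, 7, 9, 11, 14, 15} ∩ {1, 3, 4, 5, 6, 10, 11, 13, 14} = {1, 3, 5, 11, 14}
So ⟦bird who laughed⟧ = {1, 3, 5, 11, 14}.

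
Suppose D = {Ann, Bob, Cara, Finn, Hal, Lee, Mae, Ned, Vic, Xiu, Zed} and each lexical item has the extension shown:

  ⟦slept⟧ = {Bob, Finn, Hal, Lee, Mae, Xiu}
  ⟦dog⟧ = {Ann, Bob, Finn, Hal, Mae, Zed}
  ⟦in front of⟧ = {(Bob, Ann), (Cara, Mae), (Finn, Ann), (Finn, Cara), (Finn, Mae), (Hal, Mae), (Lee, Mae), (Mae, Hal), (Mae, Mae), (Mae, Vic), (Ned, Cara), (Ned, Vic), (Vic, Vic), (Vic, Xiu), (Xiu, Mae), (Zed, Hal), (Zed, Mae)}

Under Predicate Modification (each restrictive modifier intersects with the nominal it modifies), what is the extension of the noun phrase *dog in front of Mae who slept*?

{Finn, Hal, Mae}

⟦in front of Mae⟧ = {x : ⟨x, Mae⟩ ∈ ⟦in front of⟧} = {Cara, Finn, Hal, Lee, Mae, Xiu, Zed}
⟦who slept⟧ = ⟦slept⟧ = {Bob, Finn, Hal, Lee, Mae, Xiu}
⟦dog⟧ = {Ann, Bob, Finn, Hal, Mae, Zed}
… ∩ ⟦in front of Mae⟧ = {Ann, Bob, Finn, Hal, Mae, Zed} ∩ {Cara, Finn, Hal, Lee, Mae, Xiu, Zed} = {Finn, Hal, Mae, Zed}
… ∩ ⟦who slept⟧ = {Finn, Hal, Mae, Zed} ∩ {Bob, Finn, Hal, Lee, Mae, Xiu} = {Finn, Hal, Mae}
So ⟦dog in front of Mae who slept⟧ = {Finn, Hal, Mae}.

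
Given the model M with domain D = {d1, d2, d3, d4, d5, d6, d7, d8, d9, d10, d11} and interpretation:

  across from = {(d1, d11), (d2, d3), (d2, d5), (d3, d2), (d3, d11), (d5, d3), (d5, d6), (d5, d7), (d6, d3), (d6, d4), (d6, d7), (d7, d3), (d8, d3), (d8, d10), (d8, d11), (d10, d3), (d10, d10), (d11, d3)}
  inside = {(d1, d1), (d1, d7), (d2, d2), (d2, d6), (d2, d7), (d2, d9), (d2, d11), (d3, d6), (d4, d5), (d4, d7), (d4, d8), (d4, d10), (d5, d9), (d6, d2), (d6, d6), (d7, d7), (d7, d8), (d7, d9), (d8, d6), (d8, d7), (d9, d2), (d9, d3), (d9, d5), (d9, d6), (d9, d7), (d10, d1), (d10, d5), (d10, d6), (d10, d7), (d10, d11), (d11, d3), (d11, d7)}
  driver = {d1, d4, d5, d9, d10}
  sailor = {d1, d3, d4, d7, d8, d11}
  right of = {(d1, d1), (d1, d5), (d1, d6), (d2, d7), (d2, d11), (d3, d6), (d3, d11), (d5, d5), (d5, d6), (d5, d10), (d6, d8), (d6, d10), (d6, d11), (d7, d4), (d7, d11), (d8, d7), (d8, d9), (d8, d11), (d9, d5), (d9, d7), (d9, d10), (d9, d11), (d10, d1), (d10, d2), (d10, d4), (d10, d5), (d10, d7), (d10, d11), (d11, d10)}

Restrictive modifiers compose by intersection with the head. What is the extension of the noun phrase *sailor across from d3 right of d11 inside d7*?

{d7, d8}

⟦across from d3⟧ = {x : ⟨x, d3⟩ ∈ ⟦across from⟧} = {d2, d5, d6, d7, d8, d10, d11}
⟦right of d11⟧ = {x : ⟨x, d11⟩ ∈ ⟦right of⟧} = {d2, d3, d6, d7, d8, d9, d10}
⟦inside d7⟧ = {x : ⟨x, d7⟩ ∈ ⟦inside⟧} = {d1, d2, d4, d7, d8, d9, d10, d11}
⟦sailor⟧ = {d1, d3, d4, d7, d8, d11}
… ∩ ⟦across from d3⟧ = {d1, d3, d4, d7, d8, d11} ∩ {d2, d5, d6, d7, d8, d10, d11} = {d7, d8, d11}
… ∩ ⟦right of d11⟧ = {d7, d8, d11} ∩ {d2, d3, d6, d7, d8, d9, d10} = {d7, d8}
… ∩ ⟦inside d7⟧ = {d7, d8} ∩ {d1, d2, d4, d7, d8, d9, d10, d11} = {d7, d8}
So ⟦sailor across from d3 right of d11 inside d7⟧ = {d7, d8}.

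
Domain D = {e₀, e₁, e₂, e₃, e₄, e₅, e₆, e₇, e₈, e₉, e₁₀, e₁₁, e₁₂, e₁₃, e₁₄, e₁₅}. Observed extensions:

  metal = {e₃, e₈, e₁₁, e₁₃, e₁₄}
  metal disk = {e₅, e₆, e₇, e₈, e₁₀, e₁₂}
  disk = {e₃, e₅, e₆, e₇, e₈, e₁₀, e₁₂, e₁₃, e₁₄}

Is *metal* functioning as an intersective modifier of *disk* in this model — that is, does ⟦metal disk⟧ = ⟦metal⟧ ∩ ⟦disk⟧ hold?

no

⟦metal⟧ ∩ ⟦disk⟧ = {e₃, e₈, e₁₁, e₁₃, e₁₄} ∩ {e₃, e₅, e₆, e₇, e₈, e₁₀, e₁₂, e₁₃, e₁₄} = {e₃, e₈, e₁₃, e₁₄}
Observed ⟦metal disk⟧ = {e₅, e₆, e₇, e₈, e₁₀, e₁₂}.
These differ, so the modifier is not intersective in this model.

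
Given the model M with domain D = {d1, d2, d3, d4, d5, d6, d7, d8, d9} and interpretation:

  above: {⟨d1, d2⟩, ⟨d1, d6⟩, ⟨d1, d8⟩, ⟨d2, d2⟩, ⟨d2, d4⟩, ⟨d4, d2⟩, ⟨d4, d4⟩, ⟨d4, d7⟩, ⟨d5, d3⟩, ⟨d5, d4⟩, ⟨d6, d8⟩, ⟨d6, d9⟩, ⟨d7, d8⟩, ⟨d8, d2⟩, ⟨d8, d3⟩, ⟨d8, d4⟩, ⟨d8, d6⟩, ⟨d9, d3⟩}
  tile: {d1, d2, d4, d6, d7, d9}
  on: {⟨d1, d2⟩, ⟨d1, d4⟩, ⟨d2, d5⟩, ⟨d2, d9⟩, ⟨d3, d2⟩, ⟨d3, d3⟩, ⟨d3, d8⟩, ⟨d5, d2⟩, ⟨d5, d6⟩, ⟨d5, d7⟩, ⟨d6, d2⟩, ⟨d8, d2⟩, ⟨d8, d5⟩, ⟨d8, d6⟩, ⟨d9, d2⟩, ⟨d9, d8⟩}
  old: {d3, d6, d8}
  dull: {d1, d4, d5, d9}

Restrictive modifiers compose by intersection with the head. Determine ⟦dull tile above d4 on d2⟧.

⟦above d4⟧ = {x : ⟨x, d4⟩ ∈ ⟦above⟧} = {d2, d4, d5, d8}
⟦on d2⟧ = {x : ⟨x, d2⟩ ∈ ⟦on⟧} = {d1, d3, d5, d6, d8, d9}
⟦tile⟧ = {d1, d2, d4, d6, d7, d9}
… ∩ ⟦above d4⟧ = {d1, d2, d4, d6, d7, d9} ∩ {d2, d4, d5, d8} = {d2, d4}
… ∩ ⟦on d2⟧ = {d2, d4} ∩ {d1, d3, d5, d6, d8, d9} = ∅
… ∩ ⟦dull⟧ = ∅ ∩ {d1, d4, d5, d9} = ∅
So ⟦dull tile above d4 on d2⟧ = ∅.

∅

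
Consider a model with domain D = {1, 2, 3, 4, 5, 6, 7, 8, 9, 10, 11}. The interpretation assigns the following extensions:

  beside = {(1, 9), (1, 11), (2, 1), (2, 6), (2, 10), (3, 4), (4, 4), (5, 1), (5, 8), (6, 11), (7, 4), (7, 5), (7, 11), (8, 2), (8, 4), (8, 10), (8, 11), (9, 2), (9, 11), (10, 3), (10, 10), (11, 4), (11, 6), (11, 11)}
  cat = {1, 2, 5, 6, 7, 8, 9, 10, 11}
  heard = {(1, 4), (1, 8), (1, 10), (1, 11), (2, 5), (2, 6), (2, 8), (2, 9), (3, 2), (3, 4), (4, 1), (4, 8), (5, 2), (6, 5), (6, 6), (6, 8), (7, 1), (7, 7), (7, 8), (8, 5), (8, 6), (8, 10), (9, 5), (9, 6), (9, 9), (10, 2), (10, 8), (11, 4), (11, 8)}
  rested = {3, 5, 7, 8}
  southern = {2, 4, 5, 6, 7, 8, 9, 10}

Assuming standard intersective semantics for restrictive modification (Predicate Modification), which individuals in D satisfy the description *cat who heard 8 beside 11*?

⟦who heard 8⟧ = {x : ⟨x, 8⟩ ∈ ⟦heard⟧} = {1, 2, 4, 6, 7, 10, 11}
⟦beside 11⟧ = {x : ⟨x, 11⟩ ∈ ⟦beside⟧} = {1, 6, 7, 8, 9, 11}
⟦cat⟧ = {1, 2, 5, 6, 7, 8, 9, 10, 11}
… ∩ ⟦who heard 8⟧ = {1, 2, 5, 6, 7, 8, 9, 10, 11} ∩ {1, 2, 4, 6, 7, 10, 11} = {1, 2, 6, 7, 10, 11}
… ∩ ⟦beside 11⟧ = {1, 2, 6, 7, 10, 11} ∩ {1, 6, 7, 8, 9, 11} = {1, 6, 7, 11}
So ⟦cat who heard 8 beside 11⟧ = {1, 6, 7, 11}.

{1, 6, 7, 11}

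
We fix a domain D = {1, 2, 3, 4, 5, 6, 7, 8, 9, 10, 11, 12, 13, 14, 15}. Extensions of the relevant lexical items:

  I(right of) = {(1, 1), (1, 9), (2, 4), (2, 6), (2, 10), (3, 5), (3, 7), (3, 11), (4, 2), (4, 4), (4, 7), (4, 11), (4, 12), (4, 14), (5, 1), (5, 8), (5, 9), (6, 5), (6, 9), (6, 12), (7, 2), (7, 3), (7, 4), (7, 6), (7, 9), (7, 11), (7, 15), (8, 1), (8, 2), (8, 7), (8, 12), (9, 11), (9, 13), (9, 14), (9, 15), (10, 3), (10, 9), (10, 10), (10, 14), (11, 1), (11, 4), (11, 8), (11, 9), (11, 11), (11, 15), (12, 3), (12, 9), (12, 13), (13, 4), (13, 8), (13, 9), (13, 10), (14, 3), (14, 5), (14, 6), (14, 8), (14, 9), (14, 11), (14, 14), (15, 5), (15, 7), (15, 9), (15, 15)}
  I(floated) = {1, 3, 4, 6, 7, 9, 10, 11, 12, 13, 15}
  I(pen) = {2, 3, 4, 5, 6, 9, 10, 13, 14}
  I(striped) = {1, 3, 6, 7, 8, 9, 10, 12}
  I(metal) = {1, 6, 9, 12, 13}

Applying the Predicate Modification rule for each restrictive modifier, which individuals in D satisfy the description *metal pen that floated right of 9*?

⟦that floated⟧ = ⟦floated⟧ = {1, 3, 4, 6, 7, 9, 10, 11, 12, 13, 15}
⟦right of 9⟧ = {x : ⟨x, 9⟩ ∈ ⟦right of⟧} = {1, 5, 6, 7, 10, 11, 12, 13, 14, 15}
⟦pen⟧ = {2, 3, 4, 5, 6, 9, 10, 13, 14}
… ∩ ⟦that floated⟧ = {2, 3, 4, 5, 6, 9, 10, 13, 14} ∩ {1, 3, 4, 6, 7, 9, 10, 11, 12, 13, 15} = {3, 4, 6, 9, 10, 13}
… ∩ ⟦right of 9⟧ = {3, 4, 6, 9, 10, 13} ∩ {1, 5, 6, 7, 10, 11, 12, 13, 14, 15} = {6, 10, 13}
… ∩ ⟦metal⟧ = {6, 10, 13} ∩ {1, 6, 9, 12, 13} = {6, 13}
So ⟦metal pen that floated right of 9⟧ = {6, 13}.

{6, 13}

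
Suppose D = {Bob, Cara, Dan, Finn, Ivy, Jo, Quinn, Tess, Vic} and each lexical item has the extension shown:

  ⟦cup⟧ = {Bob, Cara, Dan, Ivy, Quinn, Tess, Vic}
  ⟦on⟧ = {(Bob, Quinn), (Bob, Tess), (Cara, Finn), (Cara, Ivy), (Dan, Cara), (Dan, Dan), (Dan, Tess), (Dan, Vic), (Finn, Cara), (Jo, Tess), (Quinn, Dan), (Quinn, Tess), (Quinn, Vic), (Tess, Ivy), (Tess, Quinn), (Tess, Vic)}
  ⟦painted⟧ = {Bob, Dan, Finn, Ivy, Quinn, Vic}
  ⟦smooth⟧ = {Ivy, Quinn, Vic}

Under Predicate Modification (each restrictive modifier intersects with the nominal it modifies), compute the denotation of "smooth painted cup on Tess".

{Quinn}

⟦on Tess⟧ = {x : ⟨x, Tess⟩ ∈ ⟦on⟧} = {Bob, Dan, Jo, Quinn}
⟦cup⟧ = {Bob, Cara, Dan, Ivy, Quinn, Tess, Vic}
… ∩ ⟦on Tess⟧ = {Bob, Cara, Dan, Ivy, Quinn, Tess, Vic} ∩ {Bob, Dan, Jo, Quinn} = {Bob, Dan, Quinn}
… ∩ ⟦smooth⟧ = {Bob, Dan, Quinn} ∩ {Ivy, Quinn, Vic} = {Quinn}
… ∩ ⟦painted⟧ = {Quinn} ∩ {Bob, Dan, Finn, Ivy, Quinn, Vic} = {Quinn}
So ⟦smooth painted cup on Tess⟧ = {Quinn}.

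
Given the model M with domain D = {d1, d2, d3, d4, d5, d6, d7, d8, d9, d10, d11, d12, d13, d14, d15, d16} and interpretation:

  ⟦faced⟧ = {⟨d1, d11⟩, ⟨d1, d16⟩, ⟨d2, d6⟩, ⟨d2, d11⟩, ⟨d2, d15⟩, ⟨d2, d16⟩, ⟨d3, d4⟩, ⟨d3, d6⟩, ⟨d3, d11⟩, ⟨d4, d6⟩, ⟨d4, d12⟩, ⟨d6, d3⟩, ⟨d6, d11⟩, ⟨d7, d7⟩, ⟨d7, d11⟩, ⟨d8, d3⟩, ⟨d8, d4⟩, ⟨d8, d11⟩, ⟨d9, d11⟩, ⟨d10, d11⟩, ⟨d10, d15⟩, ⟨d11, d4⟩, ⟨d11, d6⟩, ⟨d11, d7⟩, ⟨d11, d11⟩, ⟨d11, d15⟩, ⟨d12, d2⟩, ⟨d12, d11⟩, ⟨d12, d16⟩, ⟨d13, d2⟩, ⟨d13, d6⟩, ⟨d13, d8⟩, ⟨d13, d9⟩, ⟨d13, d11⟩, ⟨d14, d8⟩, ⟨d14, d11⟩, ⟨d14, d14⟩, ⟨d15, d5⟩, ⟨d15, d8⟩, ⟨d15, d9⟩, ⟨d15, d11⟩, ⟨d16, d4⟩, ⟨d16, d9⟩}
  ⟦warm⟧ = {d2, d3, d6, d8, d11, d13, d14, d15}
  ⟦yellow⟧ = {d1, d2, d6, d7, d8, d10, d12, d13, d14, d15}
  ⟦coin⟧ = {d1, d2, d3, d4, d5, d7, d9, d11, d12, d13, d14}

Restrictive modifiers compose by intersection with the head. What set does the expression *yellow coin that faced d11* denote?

{d1, d2, d7, d12, d13, d14}

⟦that faced d11⟧ = {x : ⟨x, d11⟩ ∈ ⟦faced⟧} = {d1, d2, d3, d6, d7, d8, d9, d10, d11, d12, d13, d14, d15}
⟦coin⟧ = {d1, d2, d3, d4, d5, d7, d9, d11, d12, d13, d14}
… ∩ ⟦that faced d11⟧ = {d1, d2, d3, d4, d5, d7, d9, d11, d12, d13, d14} ∩ {d1, d2, d3, d6, d7, d8, d9, d10, d11, d12, d13, d14, d15} = {d1, d2, d3, d7, d9, d11, d12, d13, d14}
… ∩ ⟦yellow⟧ = {d1, d2, d3, d7, d9, d11, d12, d13, d14} ∩ {d1, d2, d6, d7, d8, d10, d12, d13, d14, d15} = {d1, d2, d7, d12, d13, d14}
So ⟦yellow coin that faced d11⟧ = {d1, d2, d7, d12, d13, d14}.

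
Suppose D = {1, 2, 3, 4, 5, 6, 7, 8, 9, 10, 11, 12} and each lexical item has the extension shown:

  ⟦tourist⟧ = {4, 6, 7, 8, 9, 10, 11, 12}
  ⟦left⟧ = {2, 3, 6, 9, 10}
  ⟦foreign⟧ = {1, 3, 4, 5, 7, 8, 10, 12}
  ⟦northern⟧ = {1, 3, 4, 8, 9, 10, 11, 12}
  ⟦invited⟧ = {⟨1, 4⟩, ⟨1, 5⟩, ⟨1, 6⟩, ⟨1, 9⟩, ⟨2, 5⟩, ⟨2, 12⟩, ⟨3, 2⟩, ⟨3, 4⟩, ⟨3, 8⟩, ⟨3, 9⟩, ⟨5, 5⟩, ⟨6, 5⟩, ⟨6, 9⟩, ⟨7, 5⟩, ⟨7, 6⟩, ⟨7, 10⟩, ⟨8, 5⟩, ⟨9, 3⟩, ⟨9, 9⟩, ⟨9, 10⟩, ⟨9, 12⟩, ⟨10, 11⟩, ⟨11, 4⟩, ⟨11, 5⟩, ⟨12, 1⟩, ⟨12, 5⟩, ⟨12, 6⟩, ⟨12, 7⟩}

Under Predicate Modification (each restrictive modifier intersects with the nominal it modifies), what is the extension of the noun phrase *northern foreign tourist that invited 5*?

⟦that invited 5⟧ = {x : ⟨x, 5⟩ ∈ ⟦invited⟧} = {1, 2, 5, 6, 7, 8, 11, 12}
⟦tourist⟧ = {4, 6, 7, 8, 9, 10, 11, 12}
… ∩ ⟦that invited 5⟧ = {4, 6, 7, 8, 9, 10, 11, 12} ∩ {1, 2, 5, 6, 7, 8, 11, 12} = {6, 7, 8, 11, 12}
… ∩ ⟦northern⟧ = {6, 7, 8, 11, 12} ∩ {1, 3, 4, 8, 9, 10, 11, 12} = {8, 11, 12}
… ∩ ⟦foreign⟧ = {8, 11, 12} ∩ {1, 3, 4, 5, 7, 8, 10, 12} = {8, 12}
So ⟦northern foreign tourist that invited 5⟧ = {8, 12}.

{8, 12}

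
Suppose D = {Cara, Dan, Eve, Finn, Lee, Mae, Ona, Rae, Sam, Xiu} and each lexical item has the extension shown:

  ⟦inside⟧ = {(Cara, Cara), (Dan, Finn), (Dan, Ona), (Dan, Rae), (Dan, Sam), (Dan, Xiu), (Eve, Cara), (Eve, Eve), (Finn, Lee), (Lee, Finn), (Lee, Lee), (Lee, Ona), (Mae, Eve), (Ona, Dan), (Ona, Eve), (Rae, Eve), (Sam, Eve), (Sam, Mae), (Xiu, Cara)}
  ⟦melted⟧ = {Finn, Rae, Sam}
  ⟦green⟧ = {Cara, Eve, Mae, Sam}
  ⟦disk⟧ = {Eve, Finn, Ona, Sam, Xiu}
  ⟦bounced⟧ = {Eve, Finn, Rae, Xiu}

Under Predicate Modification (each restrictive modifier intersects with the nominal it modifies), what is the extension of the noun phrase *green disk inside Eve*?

{Eve, Sam}

⟦inside Eve⟧ = {x : ⟨x, Eve⟩ ∈ ⟦inside⟧} = {Eve, Mae, Ona, Rae, Sam}
⟦disk⟧ = {Eve, Finn, Ona, Sam, Xiu}
… ∩ ⟦inside Eve⟧ = {Eve, Finn, Ona, Sam, Xiu} ∩ {Eve, Mae, Ona, Rae, Sam} = {Eve, Ona, Sam}
… ∩ ⟦green⟧ = {Eve, Ona, Sam} ∩ {Cara, Eve, Mae, Sam} = {Eve, Sam}
So ⟦green disk inside Eve⟧ = {Eve, Sam}.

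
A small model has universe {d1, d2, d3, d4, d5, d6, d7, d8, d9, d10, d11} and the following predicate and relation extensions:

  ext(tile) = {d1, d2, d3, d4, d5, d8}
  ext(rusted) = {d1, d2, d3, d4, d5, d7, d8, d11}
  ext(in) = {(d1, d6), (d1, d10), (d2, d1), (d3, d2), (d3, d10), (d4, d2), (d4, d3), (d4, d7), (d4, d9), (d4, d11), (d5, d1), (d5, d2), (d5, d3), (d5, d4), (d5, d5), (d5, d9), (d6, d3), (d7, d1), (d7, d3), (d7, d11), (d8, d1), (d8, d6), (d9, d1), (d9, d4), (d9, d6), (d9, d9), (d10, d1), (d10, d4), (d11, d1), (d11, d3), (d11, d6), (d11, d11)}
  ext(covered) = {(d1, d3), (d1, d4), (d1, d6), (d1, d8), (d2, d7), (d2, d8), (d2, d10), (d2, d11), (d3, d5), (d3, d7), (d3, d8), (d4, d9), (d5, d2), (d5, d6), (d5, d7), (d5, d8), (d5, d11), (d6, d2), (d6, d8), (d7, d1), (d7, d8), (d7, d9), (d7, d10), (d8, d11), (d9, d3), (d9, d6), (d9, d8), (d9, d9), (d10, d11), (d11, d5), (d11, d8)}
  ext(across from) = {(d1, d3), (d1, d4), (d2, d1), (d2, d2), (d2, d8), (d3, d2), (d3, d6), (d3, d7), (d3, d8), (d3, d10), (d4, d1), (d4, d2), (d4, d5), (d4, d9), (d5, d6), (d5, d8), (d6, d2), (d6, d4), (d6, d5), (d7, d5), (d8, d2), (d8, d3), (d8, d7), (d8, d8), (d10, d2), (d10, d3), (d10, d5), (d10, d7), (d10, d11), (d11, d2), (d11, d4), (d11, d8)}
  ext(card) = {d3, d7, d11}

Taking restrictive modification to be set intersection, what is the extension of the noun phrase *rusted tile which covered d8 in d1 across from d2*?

⟦which covered d8⟧ = {x : ⟨x, d8⟩ ∈ ⟦covered⟧} = {d1, d2, d3, d5, d6, d7, d9, d11}
⟦in d1⟧ = {x : ⟨x, d1⟩ ∈ ⟦in⟧} = {d2, d5, d7, d8, d9, d10, d11}
⟦across from d2⟧ = {x : ⟨x, d2⟩ ∈ ⟦across from⟧} = {d2, d3, d4, d6, d8, d10, d11}
⟦tile⟧ = {d1, d2, d3, d4, d5, d8}
… ∩ ⟦which covered d8⟧ = {d1, d2, d3, d4, d5, d8} ∩ {d1, d2, d3, d5, d6, d7, d9, d11} = {d1, d2, d3, d5}
… ∩ ⟦in d1⟧ = {d1, d2, d3, d5} ∩ {d2, d5, d7, d8, d9, d10, d11} = {d2, d5}
… ∩ ⟦across from d2⟧ = {d2, d5} ∩ {d2, d3, d4, d6, d8, d10, d11} = {d2}
… ∩ ⟦rusted⟧ = {d2} ∩ {d1, d2, d3, d4, d5, d7, d8, d11} = {d2}
So ⟦rusted tile which covered d8 in d1 across from d2⟧ = {d2}.

{d2}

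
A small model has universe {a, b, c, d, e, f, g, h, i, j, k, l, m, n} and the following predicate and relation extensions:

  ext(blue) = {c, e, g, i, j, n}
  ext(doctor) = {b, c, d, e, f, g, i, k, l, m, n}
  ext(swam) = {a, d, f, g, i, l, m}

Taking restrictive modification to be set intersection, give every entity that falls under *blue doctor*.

{c, e, g, i, n}

⟦doctor⟧ = {b, c, d, e, f, g, i, k, l, m, n}
… ∩ ⟦blue⟧ = {b, c, d, e, f, g, i, k, l, m, n} ∩ {c, e, g, i, j, n} = {c, e, g, i, n}
So ⟦blue doctor⟧ = {c, e, g, i, n}.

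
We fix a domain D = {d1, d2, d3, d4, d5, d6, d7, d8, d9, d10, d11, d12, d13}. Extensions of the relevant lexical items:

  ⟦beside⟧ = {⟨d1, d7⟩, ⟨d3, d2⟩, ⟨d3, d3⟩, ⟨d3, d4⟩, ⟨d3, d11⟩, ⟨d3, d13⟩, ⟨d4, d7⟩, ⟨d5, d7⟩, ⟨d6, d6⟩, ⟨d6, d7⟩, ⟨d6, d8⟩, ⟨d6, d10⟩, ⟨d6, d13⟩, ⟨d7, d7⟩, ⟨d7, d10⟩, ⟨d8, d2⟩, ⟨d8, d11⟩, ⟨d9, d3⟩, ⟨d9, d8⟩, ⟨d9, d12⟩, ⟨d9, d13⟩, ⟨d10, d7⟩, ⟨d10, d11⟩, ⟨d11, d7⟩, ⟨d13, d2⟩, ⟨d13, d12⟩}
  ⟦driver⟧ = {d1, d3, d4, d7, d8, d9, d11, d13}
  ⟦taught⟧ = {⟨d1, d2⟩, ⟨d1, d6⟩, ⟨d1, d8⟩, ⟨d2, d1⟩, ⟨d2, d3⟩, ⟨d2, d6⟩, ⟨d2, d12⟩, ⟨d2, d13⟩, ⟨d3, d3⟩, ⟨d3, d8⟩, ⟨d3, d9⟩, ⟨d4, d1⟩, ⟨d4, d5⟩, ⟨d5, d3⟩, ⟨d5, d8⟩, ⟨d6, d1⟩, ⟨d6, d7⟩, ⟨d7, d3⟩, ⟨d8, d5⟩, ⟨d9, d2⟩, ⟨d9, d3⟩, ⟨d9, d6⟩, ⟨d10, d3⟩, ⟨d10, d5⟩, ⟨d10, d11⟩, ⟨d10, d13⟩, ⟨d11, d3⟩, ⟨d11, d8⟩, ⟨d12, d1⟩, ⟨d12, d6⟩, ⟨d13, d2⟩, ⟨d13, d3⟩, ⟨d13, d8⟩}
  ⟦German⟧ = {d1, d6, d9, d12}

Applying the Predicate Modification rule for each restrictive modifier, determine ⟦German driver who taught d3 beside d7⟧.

{ }

⟦who taught d3⟧ = {x : ⟨x, d3⟩ ∈ ⟦taught⟧} = {d2, d3, d5, d7, d9, d10, d11, d13}
⟦beside d7⟧ = {x : ⟨x, d7⟩ ∈ ⟦beside⟧} = {d1, d4, d5, d6, d7, d10, d11}
⟦driver⟧ = {d1, d3, d4, d7, d8, d9, d11, d13}
… ∩ ⟦who taught d3⟧ = {d1, d3, d4, d7, d8, d9, d11, d13} ∩ {d2, d3, d5, d7, d9, d10, d11, d13} = {d3, d7, d9, d11, d13}
… ∩ ⟦beside d7⟧ = {d3, d7, d9, d11, d13} ∩ {d1, d4, d5, d6, d7, d10, d11} = {d7, d11}
… ∩ ⟦German⟧ = {d7, d11} ∩ {d1, d6, d9, d12} = ∅
So ⟦German driver who taught d3 beside d7⟧ = { }.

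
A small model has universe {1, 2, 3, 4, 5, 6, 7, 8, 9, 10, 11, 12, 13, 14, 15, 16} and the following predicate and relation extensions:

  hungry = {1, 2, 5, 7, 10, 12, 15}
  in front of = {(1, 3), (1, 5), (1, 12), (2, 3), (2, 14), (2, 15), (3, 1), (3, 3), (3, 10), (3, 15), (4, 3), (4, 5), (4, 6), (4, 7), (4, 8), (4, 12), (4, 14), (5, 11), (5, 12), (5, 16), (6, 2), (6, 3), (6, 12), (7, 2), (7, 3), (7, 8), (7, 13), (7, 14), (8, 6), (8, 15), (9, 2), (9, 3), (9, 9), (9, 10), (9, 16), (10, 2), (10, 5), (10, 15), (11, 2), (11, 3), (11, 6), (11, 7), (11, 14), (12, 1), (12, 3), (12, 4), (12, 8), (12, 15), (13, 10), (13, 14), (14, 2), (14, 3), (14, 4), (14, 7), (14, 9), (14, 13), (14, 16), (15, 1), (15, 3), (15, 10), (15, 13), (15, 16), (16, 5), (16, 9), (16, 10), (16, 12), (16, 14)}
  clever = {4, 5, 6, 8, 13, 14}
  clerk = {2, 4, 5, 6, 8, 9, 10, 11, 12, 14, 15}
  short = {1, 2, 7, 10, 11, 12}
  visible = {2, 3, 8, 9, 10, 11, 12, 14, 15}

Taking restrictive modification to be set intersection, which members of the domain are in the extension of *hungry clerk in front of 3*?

{2, 12, 15}

⟦in front of 3⟧ = {x : ⟨x, 3⟩ ∈ ⟦in front of⟧} = {1, 2, 3, 4, 6, 7, 9, 11, 12, 14, 15}
⟦clerk⟧ = {2, 4, 5, 6, 8, 9, 10, 11, 12, 14, 15}
… ∩ ⟦in front of 3⟧ = {2, 4, 5, 6, 8, 9, 10, 11, 12, 14, 15} ∩ {1, 2, 3, 4, 6, 7, 9, 11, 12, 14, 15} = {2, 4, 6, 9, 11, 12, 14, 15}
… ∩ ⟦hungry⟧ = {2, 4, 6, 9, 11, 12, 14, 15} ∩ {1, 2, 5, 7, 10, 12, 15} = {2, 12, 15}
So ⟦hungry clerk in front of 3⟧ = {2, 12, 15}.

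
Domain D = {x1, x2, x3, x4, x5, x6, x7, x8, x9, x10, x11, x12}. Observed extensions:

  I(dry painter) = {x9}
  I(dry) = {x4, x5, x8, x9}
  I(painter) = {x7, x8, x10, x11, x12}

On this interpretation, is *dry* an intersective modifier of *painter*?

⟦dry⟧ ∩ ⟦painter⟧ = {x4, x5, x8, x9} ∩ {x7, x8, x10, x11, x12} = {x8}
Observed ⟦dry painter⟧ = {x9}.
These differ, so the modifier is not intersective in this model.

no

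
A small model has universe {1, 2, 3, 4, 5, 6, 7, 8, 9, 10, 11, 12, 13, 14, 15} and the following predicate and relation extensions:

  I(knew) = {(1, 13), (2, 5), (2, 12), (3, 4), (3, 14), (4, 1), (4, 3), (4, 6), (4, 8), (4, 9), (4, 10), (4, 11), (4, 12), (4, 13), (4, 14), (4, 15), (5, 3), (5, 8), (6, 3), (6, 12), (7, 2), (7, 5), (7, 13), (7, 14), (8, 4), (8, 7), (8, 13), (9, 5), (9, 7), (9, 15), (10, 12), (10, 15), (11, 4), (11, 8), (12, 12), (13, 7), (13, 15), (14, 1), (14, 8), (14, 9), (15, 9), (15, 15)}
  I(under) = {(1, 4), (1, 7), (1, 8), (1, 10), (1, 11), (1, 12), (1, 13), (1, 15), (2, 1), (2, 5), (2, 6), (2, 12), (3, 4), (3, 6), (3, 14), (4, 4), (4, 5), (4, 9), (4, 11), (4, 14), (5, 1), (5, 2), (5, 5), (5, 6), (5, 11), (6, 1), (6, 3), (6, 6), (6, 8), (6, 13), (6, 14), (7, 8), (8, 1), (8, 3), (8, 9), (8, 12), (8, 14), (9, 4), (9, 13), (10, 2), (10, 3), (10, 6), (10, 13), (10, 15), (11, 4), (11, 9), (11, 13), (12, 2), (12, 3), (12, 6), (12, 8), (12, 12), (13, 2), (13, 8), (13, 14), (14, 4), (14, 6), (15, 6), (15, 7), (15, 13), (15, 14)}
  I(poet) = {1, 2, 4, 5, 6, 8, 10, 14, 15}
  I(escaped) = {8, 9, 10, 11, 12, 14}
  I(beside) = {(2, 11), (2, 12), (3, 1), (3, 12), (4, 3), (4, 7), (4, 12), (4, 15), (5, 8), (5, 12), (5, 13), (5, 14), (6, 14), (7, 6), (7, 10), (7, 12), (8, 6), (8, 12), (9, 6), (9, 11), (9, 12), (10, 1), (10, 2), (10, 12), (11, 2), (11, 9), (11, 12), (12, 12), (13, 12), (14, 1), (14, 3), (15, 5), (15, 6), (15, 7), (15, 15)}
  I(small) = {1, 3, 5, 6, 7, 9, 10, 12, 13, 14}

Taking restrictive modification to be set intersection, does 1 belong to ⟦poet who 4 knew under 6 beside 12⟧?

⟦who 4 knew⟧ = {x : ⟨4, x⟩ ∈ ⟦knew⟧} = {1, 3, 6, 8, 9, 10, 11, 12, 13, 14, 15}
⟦under 6⟧ = {x : ⟨x, 6⟩ ∈ ⟦under⟧} = {2, 3, 5, 6, 10, 12, 14, 15}
⟦beside 12⟧ = {x : ⟨x, 12⟩ ∈ ⟦beside⟧} = {2, 3, 4, 5, 7, 8, 9, 10, 11, 12, 13}
⟦poet⟧ = {1, 2, 4, 5, 6, 8, 10, 14, 15}
… ∩ ⟦who 4 knew⟧ = {1, 2, 4, 5, 6, 8, 10, 14, 15} ∩ {1, 3, 6, 8, 9, 10, 11, 12, 13, 14, 15} = {1, 6, 8, 10, 14, 15}
… ∩ ⟦under 6⟧ = {1, 6, 8, 10, 14, 15} ∩ {2, 3, 5, 6, 10, 12, 14, 15} = {6, 10, 14, 15}
… ∩ ⟦beside 12⟧ = {6, 10, 14, 15} ∩ {2, 3, 4, 5, 7, 8, 9, 10, 11, 12, 13} = {10}
⟦poet who 4 knew under 6 beside 12⟧ = {10}; 1 ∉ this set.

no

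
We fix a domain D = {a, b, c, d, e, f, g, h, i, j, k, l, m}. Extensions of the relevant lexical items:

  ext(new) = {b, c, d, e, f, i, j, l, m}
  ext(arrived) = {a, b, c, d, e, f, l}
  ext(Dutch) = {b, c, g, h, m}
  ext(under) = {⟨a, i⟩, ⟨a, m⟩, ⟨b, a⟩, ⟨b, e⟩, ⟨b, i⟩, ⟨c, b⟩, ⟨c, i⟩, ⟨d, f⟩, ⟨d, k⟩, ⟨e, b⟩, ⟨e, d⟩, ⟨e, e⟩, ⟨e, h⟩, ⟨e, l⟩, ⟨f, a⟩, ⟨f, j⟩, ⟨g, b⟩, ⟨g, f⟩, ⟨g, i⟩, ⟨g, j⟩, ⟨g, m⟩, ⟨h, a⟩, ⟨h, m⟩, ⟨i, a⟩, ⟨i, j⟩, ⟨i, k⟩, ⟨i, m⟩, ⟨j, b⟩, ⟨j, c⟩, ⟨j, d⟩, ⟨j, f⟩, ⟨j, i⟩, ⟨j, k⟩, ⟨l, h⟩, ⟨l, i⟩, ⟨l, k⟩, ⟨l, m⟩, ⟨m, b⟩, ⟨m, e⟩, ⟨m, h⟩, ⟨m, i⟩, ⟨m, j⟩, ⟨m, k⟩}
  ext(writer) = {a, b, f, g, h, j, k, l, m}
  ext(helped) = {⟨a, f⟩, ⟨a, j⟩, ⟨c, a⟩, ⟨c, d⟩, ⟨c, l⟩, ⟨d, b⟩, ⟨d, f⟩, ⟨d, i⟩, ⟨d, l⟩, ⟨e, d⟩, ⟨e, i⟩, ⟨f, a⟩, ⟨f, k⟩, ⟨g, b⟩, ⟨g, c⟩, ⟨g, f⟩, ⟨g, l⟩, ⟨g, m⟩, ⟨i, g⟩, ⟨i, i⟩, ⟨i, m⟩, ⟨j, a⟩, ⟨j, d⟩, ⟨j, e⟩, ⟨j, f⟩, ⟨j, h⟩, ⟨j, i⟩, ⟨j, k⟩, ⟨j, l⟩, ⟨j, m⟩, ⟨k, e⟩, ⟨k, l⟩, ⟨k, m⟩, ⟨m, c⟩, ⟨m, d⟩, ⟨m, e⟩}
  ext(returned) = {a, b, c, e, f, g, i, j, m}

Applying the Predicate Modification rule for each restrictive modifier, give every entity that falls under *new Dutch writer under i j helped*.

{m}

⟦under i⟧ = {x : ⟨x, i⟩ ∈ ⟦under⟧} = {a, b, c, g, j, l, m}
⟦j helped⟧ = {x : ⟨j, x⟩ ∈ ⟦helped⟧} = {a, d, e, f, h, i, k, l, m}
⟦writer⟧ = {a, b, f, g, h, j, k, l, m}
… ∩ ⟦under i⟧ = {a, b, f, g, h, j, k, l, m} ∩ {a, b, c, g, j, l, m} = {a, b, g, j, l, m}
… ∩ ⟦j helped⟧ = {a, b, g, j, l, m} ∩ {a, d, e, f, h, i, k, l, m} = {a, l, m}
… ∩ ⟦new⟧ = {a, l, m} ∩ {b, c, d, e, f, i, j, l, m} = {l, m}
… ∩ ⟦Dutch⟧ = {l, m} ∩ {b, c, g, h, m} = {m}
So ⟦new Dutch writer under i j helped⟧ = {m}.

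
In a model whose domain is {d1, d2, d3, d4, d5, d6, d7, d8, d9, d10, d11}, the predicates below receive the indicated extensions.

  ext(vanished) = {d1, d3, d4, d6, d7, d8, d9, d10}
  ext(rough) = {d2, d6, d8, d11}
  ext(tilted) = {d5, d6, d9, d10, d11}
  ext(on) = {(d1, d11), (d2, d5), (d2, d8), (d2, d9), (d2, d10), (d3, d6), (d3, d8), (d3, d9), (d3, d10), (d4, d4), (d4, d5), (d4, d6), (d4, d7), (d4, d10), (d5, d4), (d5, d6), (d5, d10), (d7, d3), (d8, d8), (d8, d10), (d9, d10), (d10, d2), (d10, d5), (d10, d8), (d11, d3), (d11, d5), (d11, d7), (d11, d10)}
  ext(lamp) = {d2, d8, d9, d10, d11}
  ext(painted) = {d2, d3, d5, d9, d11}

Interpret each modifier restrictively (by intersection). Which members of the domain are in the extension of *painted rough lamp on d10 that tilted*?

{d11}

⟦on d10⟧ = {x : ⟨x, d10⟩ ∈ ⟦on⟧} = {d2, d3, d4, d5, d8, d9, d11}
⟦that tilted⟧ = ⟦tilted⟧ = {d5, d6, d9, d10, d11}
⟦lamp⟧ = {d2, d8, d9, d10, d11}
… ∩ ⟦on d10⟧ = {d2, d8, d9, d10, d11} ∩ {d2, d3, d4, d5, d8, d9, d11} = {d2, d8, d9, d11}
… ∩ ⟦that tilted⟧ = {d2, d8, d9, d11} ∩ {d5, d6, d9, d10, d11} = {d9, d11}
… ∩ ⟦painted⟧ = {d9, d11} ∩ {d2, d3, d5, d9, d11} = {d9, d11}
… ∩ ⟦rough⟧ = {d9, d11} ∩ {d2, d6, d8, d11} = {d11}
So ⟦painted rough lamp on d10 that tilted⟧ = {d11}.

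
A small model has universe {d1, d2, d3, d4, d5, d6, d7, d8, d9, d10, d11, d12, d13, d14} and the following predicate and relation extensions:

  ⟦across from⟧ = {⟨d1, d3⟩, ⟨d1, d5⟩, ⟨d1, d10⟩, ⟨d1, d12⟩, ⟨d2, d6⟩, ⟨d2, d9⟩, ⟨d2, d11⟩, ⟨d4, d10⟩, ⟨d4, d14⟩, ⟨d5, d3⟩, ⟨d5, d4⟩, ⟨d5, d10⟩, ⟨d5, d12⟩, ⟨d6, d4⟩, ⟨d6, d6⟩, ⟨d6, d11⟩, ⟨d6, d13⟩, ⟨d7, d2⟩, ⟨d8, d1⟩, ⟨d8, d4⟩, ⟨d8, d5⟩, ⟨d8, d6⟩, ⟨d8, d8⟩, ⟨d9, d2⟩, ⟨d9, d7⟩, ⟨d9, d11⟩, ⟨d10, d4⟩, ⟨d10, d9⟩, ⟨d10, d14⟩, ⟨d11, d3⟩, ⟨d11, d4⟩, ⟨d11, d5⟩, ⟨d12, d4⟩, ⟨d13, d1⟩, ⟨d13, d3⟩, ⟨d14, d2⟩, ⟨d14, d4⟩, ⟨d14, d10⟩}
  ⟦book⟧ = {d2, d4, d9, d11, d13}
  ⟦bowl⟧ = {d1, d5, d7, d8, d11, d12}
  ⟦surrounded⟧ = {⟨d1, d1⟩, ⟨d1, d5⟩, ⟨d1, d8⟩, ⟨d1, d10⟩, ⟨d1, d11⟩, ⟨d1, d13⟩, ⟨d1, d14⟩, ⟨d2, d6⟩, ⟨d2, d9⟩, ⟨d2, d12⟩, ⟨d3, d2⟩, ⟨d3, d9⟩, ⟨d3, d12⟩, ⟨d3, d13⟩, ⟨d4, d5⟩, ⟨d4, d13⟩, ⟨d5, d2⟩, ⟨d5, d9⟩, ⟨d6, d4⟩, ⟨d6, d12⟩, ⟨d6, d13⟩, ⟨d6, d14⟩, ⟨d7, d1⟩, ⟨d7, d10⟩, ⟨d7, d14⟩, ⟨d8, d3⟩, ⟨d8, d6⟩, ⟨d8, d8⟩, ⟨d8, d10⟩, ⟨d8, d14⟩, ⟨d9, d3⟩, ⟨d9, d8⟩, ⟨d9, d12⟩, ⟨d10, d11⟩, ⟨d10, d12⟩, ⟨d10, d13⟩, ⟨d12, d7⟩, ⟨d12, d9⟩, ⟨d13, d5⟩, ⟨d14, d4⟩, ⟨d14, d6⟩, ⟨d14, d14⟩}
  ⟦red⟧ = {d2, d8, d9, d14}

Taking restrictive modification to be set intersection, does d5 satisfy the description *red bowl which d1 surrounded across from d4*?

no

⟦which d1 surrounded⟧ = {x : ⟨d1, x⟩ ∈ ⟦surrounded⟧} = {d1, d5, d8, d10, d11, d13, d14}
⟦across from d4⟧ = {x : ⟨x, d4⟩ ∈ ⟦across from⟧} = {d5, d6, d8, d10, d11, d12, d14}
⟦bowl⟧ = {d1, d5, d7, d8, d11, d12}
… ∩ ⟦which d1 surrounded⟧ = {d1, d5, d7, d8, d11, d12} ∩ {d1, d5, d8, d10, d11, d13, d14} = {d1, d5, d8, d11}
… ∩ ⟦across from d4⟧ = {d1, d5, d8, d11} ∩ {d5, d6, d8, d10, d11, d12, d14} = {d5, d8, d11}
… ∩ ⟦red⟧ = {d5, d8, d11} ∩ {d2, d8, d9, d14} = {d8}
⟦red bowl which d1 surrounded across from d4⟧ = {d8}; d5 ∉ this set.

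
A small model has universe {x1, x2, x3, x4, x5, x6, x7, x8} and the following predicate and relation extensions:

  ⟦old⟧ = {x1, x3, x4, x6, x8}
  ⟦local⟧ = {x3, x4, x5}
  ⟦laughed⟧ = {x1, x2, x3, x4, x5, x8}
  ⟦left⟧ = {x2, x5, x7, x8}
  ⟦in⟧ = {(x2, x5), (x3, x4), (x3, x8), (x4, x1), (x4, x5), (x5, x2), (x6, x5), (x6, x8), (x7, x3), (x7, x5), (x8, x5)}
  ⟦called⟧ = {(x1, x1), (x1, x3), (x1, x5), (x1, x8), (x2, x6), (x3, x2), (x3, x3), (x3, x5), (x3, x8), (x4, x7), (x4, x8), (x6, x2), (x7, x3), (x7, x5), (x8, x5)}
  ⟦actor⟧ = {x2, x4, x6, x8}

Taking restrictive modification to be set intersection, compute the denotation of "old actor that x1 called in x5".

⟦that x1 called⟧ = {x : ⟨x1, x⟩ ∈ ⟦called⟧} = {x1, x3, x5, x8}
⟦in x5⟧ = {x : ⟨x, x5⟩ ∈ ⟦in⟧} = {x2, x4, x6, x7, x8}
⟦actor⟧ = {x2, x4, x6, x8}
… ∩ ⟦that x1 called⟧ = {x2, x4, x6, x8} ∩ {x1, x3, x5, x8} = {x8}
… ∩ ⟦in x5⟧ = {x8} ∩ {x2, x4, x6, x7, x8} = {x8}
… ∩ ⟦old⟧ = {x8} ∩ {x1, x3, x4, x6, x8} = {x8}
So ⟦old actor that x1 called in x5⟧ = {x8}.

{x8}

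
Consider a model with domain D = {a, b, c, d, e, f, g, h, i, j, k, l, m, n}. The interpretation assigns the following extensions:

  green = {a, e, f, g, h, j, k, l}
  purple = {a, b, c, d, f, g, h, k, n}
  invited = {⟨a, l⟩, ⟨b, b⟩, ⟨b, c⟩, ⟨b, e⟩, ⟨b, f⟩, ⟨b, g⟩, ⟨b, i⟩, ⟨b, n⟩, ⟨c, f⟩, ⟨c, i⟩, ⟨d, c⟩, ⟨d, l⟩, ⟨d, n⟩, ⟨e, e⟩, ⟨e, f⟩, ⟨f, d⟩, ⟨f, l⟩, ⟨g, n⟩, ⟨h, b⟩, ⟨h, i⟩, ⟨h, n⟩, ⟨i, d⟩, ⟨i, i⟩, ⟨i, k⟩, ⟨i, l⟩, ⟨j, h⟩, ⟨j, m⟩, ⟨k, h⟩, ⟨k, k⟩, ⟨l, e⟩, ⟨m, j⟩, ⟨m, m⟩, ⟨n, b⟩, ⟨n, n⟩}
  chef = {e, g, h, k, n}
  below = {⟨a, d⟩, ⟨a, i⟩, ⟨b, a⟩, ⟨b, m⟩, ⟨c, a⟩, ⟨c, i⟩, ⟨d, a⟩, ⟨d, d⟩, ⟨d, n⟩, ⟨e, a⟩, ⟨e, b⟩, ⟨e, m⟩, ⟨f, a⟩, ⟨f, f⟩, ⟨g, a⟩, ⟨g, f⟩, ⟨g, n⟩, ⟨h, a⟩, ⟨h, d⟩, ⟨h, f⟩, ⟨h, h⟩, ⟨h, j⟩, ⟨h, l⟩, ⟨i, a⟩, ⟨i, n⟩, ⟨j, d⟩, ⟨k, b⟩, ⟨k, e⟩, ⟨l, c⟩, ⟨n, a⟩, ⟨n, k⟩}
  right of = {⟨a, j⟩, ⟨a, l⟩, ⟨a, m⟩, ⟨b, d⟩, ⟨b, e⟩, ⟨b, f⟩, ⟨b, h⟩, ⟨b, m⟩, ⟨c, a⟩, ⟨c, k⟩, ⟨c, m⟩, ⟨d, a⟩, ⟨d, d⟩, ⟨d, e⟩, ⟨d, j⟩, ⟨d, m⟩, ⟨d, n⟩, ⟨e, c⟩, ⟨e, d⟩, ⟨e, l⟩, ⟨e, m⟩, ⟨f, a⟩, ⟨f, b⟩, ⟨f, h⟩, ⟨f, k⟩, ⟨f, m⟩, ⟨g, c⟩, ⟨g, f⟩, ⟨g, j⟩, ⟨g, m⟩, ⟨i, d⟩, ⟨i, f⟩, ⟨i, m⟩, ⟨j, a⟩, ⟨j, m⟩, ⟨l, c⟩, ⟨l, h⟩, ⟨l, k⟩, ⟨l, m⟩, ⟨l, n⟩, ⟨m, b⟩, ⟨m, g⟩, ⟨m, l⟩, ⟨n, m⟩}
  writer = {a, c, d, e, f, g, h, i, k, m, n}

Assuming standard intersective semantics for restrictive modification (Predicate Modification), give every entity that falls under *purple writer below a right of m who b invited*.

⟦below a⟧ = {x : ⟨x, a⟩ ∈ ⟦below⟧} = {b, c, d, e, f, g, h, i, n}
⟦right of m⟧ = {x : ⟨x, m⟩ ∈ ⟦right of⟧} = {a, b, c, d, e, f, g, i, j, l, n}
⟦who b invited⟧ = {x : ⟨b, x⟩ ∈ ⟦invited⟧} = {b, c, e, f, g, i, n}
⟦writer⟧ = {a, c, d, e, f, g, h, i, k, m, n}
… ∩ ⟦below a⟧ = {a, c, d, e, f, g, h, i, k, m, n} ∩ {b, c, d, e, f, g, h, i, n} = {c, d, e, f, g, h, i, n}
… ∩ ⟦right of m⟧ = {c, d, e, f, g, h, i, n} ∩ {a, b, c, d, e, f, g, i, j, l, n} = {c, d, e, f, g, i, n}
… ∩ ⟦who b invited⟧ = {c, d, e, f, g, i, n} ∩ {b, c, e, f, g, i, n} = {c, e, f, g, i, n}
… ∩ ⟦purple⟧ = {c, e, f, g, i, n} ∩ {a, b, c, d, f, g, h, k, n} = {c, f, g, n}
So ⟦purple writer below a right of m who b invited⟧ = {c, f, g, n}.

{c, f, g, n}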